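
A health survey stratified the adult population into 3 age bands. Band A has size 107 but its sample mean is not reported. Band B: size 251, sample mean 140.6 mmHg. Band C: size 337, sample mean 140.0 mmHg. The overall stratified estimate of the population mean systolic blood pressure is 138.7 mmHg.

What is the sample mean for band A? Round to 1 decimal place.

130.1

N = 107 + 251 + 337 = 695.
Overall total = μ·N = 138.7·695 = 96396.5.
Subtract the known strata: 251·140.6 + 337·140.0 = 82470.6.
Remaining total for band A: 96396.5 − 82470.6 = 13925.9.
Divide by its size: 13925.9 / 107 = 130.149... → 130.1.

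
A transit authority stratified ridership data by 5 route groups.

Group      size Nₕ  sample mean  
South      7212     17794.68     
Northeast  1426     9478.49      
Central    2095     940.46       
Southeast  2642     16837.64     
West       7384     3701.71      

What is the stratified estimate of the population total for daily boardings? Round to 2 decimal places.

South: 7212·17794.68 = 128335232.16
Northeast: 1426·9478.49 = 13516326.74
Central: 2095·940.46 = 1970263.7
Southeast: 2642·16837.64 = 44485044.88
West: 7384·3701.71 = 27333426.64
τ̂ = Σ Nₕx̄ₕ = 215640294.12.

215640294.12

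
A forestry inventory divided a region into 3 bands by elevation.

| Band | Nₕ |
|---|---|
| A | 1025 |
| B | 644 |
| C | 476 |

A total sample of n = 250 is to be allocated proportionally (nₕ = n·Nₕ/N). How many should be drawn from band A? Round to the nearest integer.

N = 1025 + 644 + 476 = 2145.
n_A = 250·1025/2145 = 119.464... → 119.

119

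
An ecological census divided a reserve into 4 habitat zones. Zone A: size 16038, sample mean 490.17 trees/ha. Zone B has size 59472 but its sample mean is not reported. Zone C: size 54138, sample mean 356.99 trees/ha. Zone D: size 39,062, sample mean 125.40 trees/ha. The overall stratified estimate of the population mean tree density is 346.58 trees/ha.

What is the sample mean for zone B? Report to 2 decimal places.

443.66

N = 16038 + 59472 + 54138 + 39062 = 168710.
Overall total = μ·N = 346.58·168710 = 58471511.8.
Subtract the known strata: 16038·490.17 + 54138·356.99 + 39062·125.40 = 32086445.88.
Remaining total for zone B: 58471511.8 − 32086445.88 = 26385065.92.
Divide by its size: 26385065.92 / 59472 = 443.6553... → 443.66.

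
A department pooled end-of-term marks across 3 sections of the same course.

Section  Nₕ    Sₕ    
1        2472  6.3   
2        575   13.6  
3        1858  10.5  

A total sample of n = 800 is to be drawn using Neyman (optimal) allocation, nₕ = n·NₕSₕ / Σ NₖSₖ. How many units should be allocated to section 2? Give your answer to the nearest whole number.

146

1: NₕSₕ = 2472·6.3 = 15573.6
2: NₕSₕ = 575·13.6 = 7820
3: NₕSₕ = 1858·10.5 = 19509
Σ NₕSₕ = 42902.6.
n_2 = 800·7820/42902.6 = 145.819... → 146.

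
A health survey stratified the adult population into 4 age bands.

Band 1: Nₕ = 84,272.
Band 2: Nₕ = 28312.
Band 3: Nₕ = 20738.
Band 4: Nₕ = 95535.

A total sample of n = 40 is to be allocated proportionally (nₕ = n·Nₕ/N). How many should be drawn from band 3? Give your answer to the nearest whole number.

N = 84272 + 28312 + 20738 + 95535 = 228857.
n_3 = 40·20738/228857 = 3.625... → 4.

4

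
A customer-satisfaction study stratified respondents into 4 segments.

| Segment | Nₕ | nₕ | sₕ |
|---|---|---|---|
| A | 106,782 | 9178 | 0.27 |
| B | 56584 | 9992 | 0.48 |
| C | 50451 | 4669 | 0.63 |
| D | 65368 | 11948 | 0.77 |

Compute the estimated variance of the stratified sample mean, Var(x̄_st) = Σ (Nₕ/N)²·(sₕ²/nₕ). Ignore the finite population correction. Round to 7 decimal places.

0.0000076

N = 279185. Term for each stratum: Wₕ²sₕ²/nₕ.
Var(x̄_st) = 0.0000011620 + 0.0000009472 + 0.0000027760 + 0.0000027204 = 0.0000076055 → 0.0000076.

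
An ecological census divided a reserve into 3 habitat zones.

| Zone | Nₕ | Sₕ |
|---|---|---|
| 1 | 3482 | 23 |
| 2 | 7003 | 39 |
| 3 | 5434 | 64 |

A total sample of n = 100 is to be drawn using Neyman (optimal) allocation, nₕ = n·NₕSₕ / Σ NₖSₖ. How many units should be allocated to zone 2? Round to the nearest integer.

39

1: NₕSₕ = 3482·23 = 80086
2: NₕSₕ = 7003·39 = 273117
3: NₕSₕ = 5434·64 = 347776
Σ NₕSₕ = 700979.
n_2 = 100·273117/700979 = 38.962... → 39.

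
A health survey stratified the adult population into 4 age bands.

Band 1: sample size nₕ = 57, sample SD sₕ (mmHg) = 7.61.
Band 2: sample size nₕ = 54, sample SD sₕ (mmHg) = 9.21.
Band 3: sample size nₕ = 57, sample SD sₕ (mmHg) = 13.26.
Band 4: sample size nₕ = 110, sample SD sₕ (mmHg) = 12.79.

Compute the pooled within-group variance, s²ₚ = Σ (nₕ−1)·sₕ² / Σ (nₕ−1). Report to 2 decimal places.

Degrees of freedom: 56 + 53 + 56 + 109 = 274.
Σ(nₕ−1)sₕ² = 56·57.9121 + 53·84.8241 + 56·175.8276 + 109·163.5841 = 35415.7674.
s²ₚ = 35415.7674 / 274 = 129.2546... → 129.25.

129.25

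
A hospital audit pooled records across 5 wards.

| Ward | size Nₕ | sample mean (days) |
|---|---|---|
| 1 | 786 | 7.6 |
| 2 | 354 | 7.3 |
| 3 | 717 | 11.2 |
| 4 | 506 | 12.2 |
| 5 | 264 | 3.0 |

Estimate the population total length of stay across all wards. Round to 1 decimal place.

Population total = Σ Nₕ·x̄ₕ (each stratum's size times its mean).
786·7.6 + 354·7.3 + 717·11.2 + 506·12.2 + 264·3.0 = 5973.6 + 2584.2 + 8030.4 + 6173.2 + 792 = 23553.4.

23553.4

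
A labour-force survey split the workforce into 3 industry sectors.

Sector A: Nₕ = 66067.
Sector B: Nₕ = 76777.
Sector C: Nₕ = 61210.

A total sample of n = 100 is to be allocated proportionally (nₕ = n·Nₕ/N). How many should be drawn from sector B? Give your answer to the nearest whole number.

N = 66067 + 76777 + 61210 = 204054.
n_B = 100·76777/204054 = 37.626... → 38.

38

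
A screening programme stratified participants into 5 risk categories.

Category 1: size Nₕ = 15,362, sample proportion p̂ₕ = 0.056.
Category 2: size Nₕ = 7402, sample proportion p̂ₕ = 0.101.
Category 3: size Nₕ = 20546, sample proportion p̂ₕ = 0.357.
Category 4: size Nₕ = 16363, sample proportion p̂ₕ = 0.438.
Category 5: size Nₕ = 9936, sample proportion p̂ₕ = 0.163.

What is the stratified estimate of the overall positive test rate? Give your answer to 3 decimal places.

N = 15362 + 7402 + 20546 + 16363 + 9936 = 69609.
Overall proportion = Σ (Nₕ/N)·p̂ₕ.
Σ Nₕp̂ₕ = 860.272 + 747.602 + 7334.922 + 7166.994 + 1619.568 = 17729.358.
17729.358 / 69609 = 0.25470... → 0.255.

0.255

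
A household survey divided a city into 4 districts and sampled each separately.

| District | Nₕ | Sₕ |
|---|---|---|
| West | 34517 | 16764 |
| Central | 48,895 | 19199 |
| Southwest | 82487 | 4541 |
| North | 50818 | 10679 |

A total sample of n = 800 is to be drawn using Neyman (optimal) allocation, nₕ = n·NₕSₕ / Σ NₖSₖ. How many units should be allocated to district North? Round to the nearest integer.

West: NₕSₕ = 34517·16764 = 578642988
Central: NₕSₕ = 48895·19199 = 938735105
Southwest: NₕSₕ = 82487·4541 = 374573467
North: NₕSₕ = 50818·10679 = 542685422
Σ NₕSₕ = 2434636982.
n_North = 800·542685422/2434636982 = 178.322... → 178.

178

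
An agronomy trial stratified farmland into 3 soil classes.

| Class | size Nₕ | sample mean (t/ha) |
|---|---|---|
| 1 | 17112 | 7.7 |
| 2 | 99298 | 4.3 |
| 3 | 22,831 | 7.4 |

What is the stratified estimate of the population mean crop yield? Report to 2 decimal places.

x̄_st = (Σ Nₕx̄ₕ) / (Σ Nₕ) = (17112·7.7 + 99298·4.3 + 22831·7.4) / 139241
= 727693.2 / 139241 = 5.2261... → 5.23.

5.23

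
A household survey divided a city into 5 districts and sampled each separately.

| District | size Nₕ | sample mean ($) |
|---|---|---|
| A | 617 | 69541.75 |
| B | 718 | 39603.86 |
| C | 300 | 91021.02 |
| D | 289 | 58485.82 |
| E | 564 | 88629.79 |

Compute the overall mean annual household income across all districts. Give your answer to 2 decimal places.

66534.86

x̄_st = (Σ Nₕx̄ₕ) / (Σ Nₕ) = (617·69541.75 + 718·39603.86 + 300·91021.02 + 289·58485.82 + 564·88629.79) / 2488
= 165538740.77 / 2488 = 66534.8637... → 66534.86.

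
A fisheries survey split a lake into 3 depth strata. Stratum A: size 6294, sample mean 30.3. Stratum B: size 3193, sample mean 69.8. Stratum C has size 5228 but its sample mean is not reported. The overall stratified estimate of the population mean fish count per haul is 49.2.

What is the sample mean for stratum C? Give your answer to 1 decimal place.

N = 6294 + 3193 + 5228 = 14715.
Overall total = μ·N = 49.2·14715 = 723978.
Subtract the known strata: 6294·30.3 + 3193·69.8 = 413579.6.
Remaining total for stratum C: 723978 − 413579.6 = 310398.4.
Divide by its size: 310398.4 / 5228 = 59.372... → 59.4.

59.4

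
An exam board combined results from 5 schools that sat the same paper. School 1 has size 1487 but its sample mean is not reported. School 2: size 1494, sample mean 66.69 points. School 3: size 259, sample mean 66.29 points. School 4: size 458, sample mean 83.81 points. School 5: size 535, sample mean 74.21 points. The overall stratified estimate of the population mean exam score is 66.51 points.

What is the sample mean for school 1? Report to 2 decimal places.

58.27

Σ Nₕx̄ₕ = N·μ, so 1487·x̄_1 = 4233·66.51 − (1494·66.69 + 259·66.29 + 458·83.81 + 535·74.21).
= 281536.83 − 194891.3 = 86645.53.
x̄_1 = 86645.53 / 1487 = 58.2687... → 58.27.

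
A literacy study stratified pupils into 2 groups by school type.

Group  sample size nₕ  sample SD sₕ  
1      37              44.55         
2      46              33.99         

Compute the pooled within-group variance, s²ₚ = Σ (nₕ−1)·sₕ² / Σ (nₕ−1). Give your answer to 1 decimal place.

Degrees of freedom: 36 + 45 = 81.
Σ(nₕ−1)sₕ² = 36·1984.7025 + 45·1155.3201 = 123438.6945.
s²ₚ = 123438.6945 / 81 = 1523.935... → 1523.9.

1523.9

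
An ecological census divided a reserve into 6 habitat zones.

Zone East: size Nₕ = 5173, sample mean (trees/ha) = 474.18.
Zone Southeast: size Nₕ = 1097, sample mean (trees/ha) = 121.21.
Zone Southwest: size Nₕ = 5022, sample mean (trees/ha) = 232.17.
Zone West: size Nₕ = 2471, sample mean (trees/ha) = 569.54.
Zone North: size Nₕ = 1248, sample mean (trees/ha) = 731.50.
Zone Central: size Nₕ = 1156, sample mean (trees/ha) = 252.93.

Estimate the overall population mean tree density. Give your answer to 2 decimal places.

N = 16167; weights Wₕ = Nₕ/N = (0.3200, 0.0679, 0.3106, 0.1528, 0.0772, 0.0715).
x̄_st = Σ Wₕ·x̄ₕ = 0.3200·474.18 + 0.0679·121.21 + 0.3106·232.17 + 0.1528·569.54 + 0.0772·731.50 + 0.0715·252.93 ≈ 393.6717...
→ 393.67.

393.67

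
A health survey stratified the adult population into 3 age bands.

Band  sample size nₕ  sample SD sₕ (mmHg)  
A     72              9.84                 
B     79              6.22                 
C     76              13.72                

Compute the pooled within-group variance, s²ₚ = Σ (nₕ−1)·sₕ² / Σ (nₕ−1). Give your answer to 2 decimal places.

107.19

Degrees of freedom: 71 + 78 + 75 = 224.
Σ(nₕ−1)sₕ² = 71·96.8256 + 78·38.6884 + 75·188.2384 = 24010.1928.
s²ₚ = 24010.1928 / 224 = 107.1884... → 107.19.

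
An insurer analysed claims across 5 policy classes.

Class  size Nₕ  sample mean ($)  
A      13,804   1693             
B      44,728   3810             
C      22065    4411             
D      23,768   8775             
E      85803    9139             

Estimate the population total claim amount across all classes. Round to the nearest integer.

1283830384

Population total = Σ Nₕ·x̄ₕ (each stratum's size times its mean).
13804·1693 + 44728·3810 + 22065·4411 + 23768·8775 + 85803·9139 = 23370172 + 170413680 + 97328715 + 208564200 + 784153617 = 1283830384.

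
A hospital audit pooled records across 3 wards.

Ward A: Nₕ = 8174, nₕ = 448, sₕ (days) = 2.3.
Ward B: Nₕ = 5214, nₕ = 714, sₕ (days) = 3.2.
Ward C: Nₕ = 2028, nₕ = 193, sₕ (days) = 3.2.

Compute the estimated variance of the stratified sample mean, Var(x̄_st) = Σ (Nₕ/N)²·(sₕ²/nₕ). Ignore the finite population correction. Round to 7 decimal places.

N = 15416; Wₕ = Nₕ/N.
ward A: (8174/15416)²·2.3²/448 = 0.0033197358
ward B: (5214/15416)²·3.2²/714 = 0.0016405913
ward C: (2028/15416)²·3.2²/193 = 0.0009181955
Sum = 0.0058785225 → 0.0058785.

0.0058785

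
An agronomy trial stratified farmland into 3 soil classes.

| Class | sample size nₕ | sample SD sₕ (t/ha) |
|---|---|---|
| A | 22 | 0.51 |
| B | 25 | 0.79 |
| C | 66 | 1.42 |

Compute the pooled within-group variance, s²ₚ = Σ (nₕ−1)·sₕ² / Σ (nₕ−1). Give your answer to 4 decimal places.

A: (22−1)·0.51² = 21·0.2601 = 5.4621
B: (25−1)·0.79² = 24·0.6241 = 14.9784
C: (66−1)·1.42² = 65·2.0164 = 131.066
Numerator = 151.5065; denominator = Σ(nₕ−1) = 110.
s²ₚ = 151.5065/110 = 1.377332... → 1.3773.

1.3773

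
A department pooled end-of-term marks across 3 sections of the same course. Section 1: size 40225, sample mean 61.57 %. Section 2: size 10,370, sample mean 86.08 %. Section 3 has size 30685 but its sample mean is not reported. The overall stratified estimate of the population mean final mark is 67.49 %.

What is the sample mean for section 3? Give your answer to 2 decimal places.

68.97

Σ Nₕx̄ₕ = N·μ, so 30685·x̄_3 = 81280·67.49 − (40225·61.57 + 10370·86.08).
= 5485587.2 − 3369302.85 = 2116284.35.
x̄_3 = 2116284.35 / 30685 = 68.9680... → 68.97.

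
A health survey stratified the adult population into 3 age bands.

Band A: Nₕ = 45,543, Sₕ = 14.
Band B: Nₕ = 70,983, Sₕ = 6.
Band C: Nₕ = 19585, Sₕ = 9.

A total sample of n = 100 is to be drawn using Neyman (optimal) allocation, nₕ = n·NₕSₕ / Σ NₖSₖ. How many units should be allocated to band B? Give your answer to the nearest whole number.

34

Σ NₕSₕ = 45543·14 + 70983·6 + 19585·9 = 1239765.
Share for B: 425898/1239765 = 0.34353.
n_B = 100 × 0.34353 = 34.353... → 34.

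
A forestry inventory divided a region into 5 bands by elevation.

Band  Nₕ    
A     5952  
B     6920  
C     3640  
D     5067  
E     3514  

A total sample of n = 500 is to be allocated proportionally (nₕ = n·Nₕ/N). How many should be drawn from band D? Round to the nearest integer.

Share of band D = 5067/25093 = 0.20193.
Allocate 500 × 0.20193 = 100.964... → 101.

101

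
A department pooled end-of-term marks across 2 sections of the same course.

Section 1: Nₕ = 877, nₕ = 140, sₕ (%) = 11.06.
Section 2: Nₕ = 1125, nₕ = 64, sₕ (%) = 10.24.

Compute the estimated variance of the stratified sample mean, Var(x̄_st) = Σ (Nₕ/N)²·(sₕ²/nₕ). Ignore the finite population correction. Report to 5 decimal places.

N = 2002; Wₕ = Nₕ/N.
section 1: (877/2002)²·11.06²/140 = 0.16766919
section 2: (1125/2002)²·10.24²/64 = 0.51736475
Sum = 0.68503394 → 0.68503.

0.68503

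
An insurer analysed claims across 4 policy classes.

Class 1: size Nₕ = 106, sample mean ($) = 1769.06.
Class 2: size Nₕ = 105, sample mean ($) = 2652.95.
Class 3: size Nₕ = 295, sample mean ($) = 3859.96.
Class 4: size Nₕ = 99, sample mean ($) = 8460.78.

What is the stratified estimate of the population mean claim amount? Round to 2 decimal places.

4037.00

x̄_st = (Σ Nₕx̄ₕ) / (Σ Nₕ) = (106·1769.06 + 105·2652.95 + 295·3859.96 + 99·8460.78) / 605
= 2442385.53 / 605 = 4037.0009... → 4037.00.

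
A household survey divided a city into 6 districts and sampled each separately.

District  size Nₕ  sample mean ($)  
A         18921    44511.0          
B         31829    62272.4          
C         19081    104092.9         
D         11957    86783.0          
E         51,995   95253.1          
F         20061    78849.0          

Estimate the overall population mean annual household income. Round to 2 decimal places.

N = 18921 + 31829 + 19081 + 11957 + 51995 + 20061 = 153844.
Weight each subgroup mean by Nₕ/N and sum.
Σ Nₕx̄ₕ = 18921·44511.0 + 31829·62272.4 + 19081·104092.9 + 11957·86783.0 + 51995·95253.1 + 20061·78849.0 = 842192631 + 1982068219.6 + 1986196624.9 + 1037664331 + 4952684934.5 + 1581789789 = 12382596530.
Divide by N: 12382596530 / 153844 = 80488.0043... → 80488.00.

80488.00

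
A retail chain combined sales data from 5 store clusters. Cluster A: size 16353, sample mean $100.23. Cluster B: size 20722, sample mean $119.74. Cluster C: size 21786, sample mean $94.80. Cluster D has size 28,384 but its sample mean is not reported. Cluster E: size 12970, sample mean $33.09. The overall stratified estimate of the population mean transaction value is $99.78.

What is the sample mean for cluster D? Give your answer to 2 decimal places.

Σ Nₕx̄ₕ = N·μ, so 28384·x̄_D = 100215·99.78 − (16353·100.23 + 20722·119.74 + 21786·94.80 + 12970·33.09).
= 9999452.7 − 6614803.57 = 3384649.13.
x̄_D = 3384649.13 / 28384 = 119.2450... → 119.24.

119.24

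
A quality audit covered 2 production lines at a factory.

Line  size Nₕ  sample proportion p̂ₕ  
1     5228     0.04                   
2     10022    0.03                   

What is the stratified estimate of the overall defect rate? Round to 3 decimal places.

N = 5228 + 10022 = 15250.
Overall proportion = Σ (Nₕ/N)·p̂ₕ.
Σ Nₕp̂ₕ = 209.12 + 300.66 = 509.78.
509.78 / 15250 = 0.03343... → 0.033.

0.033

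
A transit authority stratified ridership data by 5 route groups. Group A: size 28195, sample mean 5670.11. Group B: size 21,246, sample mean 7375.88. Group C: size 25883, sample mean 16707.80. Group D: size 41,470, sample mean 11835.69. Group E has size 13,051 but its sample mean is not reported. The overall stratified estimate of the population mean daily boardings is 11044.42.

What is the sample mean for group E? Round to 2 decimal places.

14881.00

N = 28195 + 21246 + 25883 + 41470 + 13051 = 129845.
Overall total = μ·N = 11044.42·129845 = 1434062714.9.
Subtract the known strata: 28195·5670.11 + 21246·7375.88 + 25883·16707.80 + 41470·11835.69 = 1239850749.63.
Remaining total for group E: 1434062714.9 − 1239850749.63 = 194211965.27.
Divide by its size: 194211965.27 / 13051 = 14881.0026... → 14881.00.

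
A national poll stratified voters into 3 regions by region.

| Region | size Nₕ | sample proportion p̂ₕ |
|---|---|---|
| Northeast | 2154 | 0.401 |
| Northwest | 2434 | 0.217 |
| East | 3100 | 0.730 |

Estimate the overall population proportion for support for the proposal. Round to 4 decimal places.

Wₕ = Nₕ/N with N = 7688: 0.2802, 0.3166, 0.4032.
p̂_st = 0.2802·0.401 + 0.3166·0.217 + 0.4032·0.730 ≈ 0.475407... → 0.4754.

0.4754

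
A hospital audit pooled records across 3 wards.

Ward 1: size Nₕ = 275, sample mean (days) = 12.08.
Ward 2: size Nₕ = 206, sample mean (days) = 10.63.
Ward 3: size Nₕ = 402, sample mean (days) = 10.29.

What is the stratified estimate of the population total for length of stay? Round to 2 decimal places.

9648.36

Estimate total by summing Nₕ·x̄ₕ over strata.
275·12.08 + 206·10.63 + 402·10.29 = 3322 + 2189.78 + 4136.58 = 9648.36.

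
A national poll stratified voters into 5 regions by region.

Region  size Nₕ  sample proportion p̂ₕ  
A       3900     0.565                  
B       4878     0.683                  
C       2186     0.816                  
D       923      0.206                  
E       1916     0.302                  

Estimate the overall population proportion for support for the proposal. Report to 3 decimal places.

Wₕ = Nₕ/N with N = 13803: 0.2825, 0.3534, 0.1584, 0.0669, 0.1388.
p̂_st = 0.2825·0.565 + 0.3534·0.683 + 0.1584·0.816 + 0.0669·0.206 + 0.1388·0.302 ≈ 0.58594... → 0.586.

0.586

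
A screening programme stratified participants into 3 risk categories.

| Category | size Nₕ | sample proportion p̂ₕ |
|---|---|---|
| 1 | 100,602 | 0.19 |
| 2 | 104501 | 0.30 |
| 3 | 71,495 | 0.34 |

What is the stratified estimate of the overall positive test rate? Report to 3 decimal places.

0.270

Wₕ = Nₕ/N with N = 276598: 0.3637, 0.3778, 0.2585.
p̂_st = 0.3637·0.19 + 0.3778·0.30 + 0.2585·0.34 ≈ 0.27033... → 0.270.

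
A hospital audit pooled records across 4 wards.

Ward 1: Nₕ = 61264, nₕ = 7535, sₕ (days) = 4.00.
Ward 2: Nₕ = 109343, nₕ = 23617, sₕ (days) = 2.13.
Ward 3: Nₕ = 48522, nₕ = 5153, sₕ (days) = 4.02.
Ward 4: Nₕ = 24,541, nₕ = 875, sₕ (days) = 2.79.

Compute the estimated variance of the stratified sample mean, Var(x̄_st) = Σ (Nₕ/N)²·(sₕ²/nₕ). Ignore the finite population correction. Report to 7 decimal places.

0.0003875

N = 243670; Wₕ = Nₕ/N.
ward 1: (61264/243670)²·4.00²/7535 = 0.0001342281
ward 2: (109343/243670)²·2.13²/23617 = 0.0000386823
ward 3: (48522/243670)²·4.02²/5153 = 0.0001243556
ward 4: (24541/243670)²·2.79²/875 = 0.0000902362
Sum = 0.0003875021 → 0.0003875.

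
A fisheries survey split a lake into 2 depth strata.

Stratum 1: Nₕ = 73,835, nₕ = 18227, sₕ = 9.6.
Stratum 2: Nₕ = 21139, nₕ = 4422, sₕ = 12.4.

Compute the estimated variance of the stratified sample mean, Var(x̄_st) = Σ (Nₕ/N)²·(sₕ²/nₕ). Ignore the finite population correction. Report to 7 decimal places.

0.0047785

N = 94974; Wₕ = Nₕ/N.
stratum 1: (73835/94974)²·9.6²/18227 = 0.0030559228
stratum 2: (21139/94974)²·12.4²/4422 = 0.0017225984
Sum = 0.0047785212 → 0.0047785.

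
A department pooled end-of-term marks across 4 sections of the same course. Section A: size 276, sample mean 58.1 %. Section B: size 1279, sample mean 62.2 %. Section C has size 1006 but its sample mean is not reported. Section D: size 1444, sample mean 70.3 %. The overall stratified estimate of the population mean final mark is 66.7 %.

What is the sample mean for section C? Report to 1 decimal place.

N = 276 + 1279 + 1006 + 1444 = 4005.
Overall total = μ·N = 66.7·4005 = 267133.5.
Subtract the known strata: 276·58.1 + 1279·62.2 + 1444·70.3 = 197102.6.
Remaining total for section C: 267133.5 − 197102.6 = 70030.9.
Divide by its size: 70030.9 / 1006 = 69.613... → 69.6.

69.6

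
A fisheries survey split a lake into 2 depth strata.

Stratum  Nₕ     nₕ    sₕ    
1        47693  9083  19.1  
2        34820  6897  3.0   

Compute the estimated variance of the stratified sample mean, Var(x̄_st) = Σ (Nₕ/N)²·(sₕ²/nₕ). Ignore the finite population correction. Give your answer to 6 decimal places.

N = 82513. Term for each stratum: Wₕ²sₕ²/nₕ.
Var(x̄_st) = 0.013418438 + 0.000232378 = 0.013650816 → 0.013651.

0.013651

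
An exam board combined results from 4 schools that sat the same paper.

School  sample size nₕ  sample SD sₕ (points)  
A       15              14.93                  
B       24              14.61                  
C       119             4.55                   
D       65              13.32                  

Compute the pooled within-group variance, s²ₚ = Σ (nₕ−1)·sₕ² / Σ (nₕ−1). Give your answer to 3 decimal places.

Degrees of freedom: 14 + 23 + 118 + 64 = 219.
Σ(nₕ−1)sₕ² = 14·222.9049 + 23·213.4521 + 118·20.7025 + 64·177.4224 = 21827.9955.
s²ₚ = 21827.9955 / 219 = 99.67121... → 99.671.

99.671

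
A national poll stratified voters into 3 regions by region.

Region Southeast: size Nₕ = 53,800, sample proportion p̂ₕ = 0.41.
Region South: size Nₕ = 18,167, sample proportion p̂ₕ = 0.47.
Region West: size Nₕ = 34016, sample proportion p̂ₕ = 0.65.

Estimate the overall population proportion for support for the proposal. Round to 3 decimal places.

0.497

N = 53800 + 18167 + 34016 = 105983.
Overall proportion = Σ (Nₕ/N)·p̂ₕ.
Σ Nₕp̂ₕ = 22058 + 8538.49 + 22110.4 = 52706.89.
52706.89 / 105983 = 0.49731... → 0.497.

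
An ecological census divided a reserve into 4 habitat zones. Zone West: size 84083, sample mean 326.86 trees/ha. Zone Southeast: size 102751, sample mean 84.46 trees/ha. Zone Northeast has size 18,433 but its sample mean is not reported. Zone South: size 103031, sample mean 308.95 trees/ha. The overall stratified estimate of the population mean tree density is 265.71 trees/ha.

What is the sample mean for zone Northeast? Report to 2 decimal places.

755.42

N = 84083 + 102751 + 18433 + 103031 = 308298.
Overall total = μ·N = 265.71·308298 = 81917861.58.
Subtract the known strata: 84083·326.86 + 102751·84.46 + 103031·308.95 = 67993146.29.
Remaining total for zone Northeast: 81917861.58 − 67993146.29 = 13924715.29.
Divide by its size: 13924715.29 / 18433 = 755.4232... → 755.42.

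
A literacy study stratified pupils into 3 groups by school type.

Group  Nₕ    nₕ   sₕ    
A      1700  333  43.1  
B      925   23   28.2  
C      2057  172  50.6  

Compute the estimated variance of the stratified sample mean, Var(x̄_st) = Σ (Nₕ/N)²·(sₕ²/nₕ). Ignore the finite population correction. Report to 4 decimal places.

4.9583

N = 4682; Wₕ = Nₕ/N.
group A: (1700/4682)²·43.1²/333 = 0.7354368
group B: (925/4682)²·28.2²/23 = 1.3495564
group C: (2057/4682)²·50.6²/172 = 2.8732827
Sum = 4.9582758 → 4.9583.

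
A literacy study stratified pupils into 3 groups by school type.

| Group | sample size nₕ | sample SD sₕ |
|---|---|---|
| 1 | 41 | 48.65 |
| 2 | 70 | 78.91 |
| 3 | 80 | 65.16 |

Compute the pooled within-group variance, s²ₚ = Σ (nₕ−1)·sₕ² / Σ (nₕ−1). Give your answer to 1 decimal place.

1: (41−1)·48.65² = 40·2366.8225 = 94672.9
2: (70−1)·78.91² = 69·6226.7881 = 429648.3789
3: (80−1)·65.16² = 79·4245.8256 = 335420.2224
Numerator = 859741.5013; denominator = Σ(nₕ−1) = 188.
s²ₚ = 859741.5013/188 = 4573.093... → 4573.1.

4573.1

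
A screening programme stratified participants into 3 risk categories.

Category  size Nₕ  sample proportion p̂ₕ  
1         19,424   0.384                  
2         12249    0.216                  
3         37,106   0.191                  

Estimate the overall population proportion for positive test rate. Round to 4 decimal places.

0.2500

N = 19424 + 12249 + 37106 = 68779.
Overall proportion = Σ (Nₕ/N)·p̂ₕ.
Σ Nₕp̂ₕ = 7458.816 + 2645.784 + 7087.246 = 17191.846.
17191.846 / 68779 = 0.249958... → 0.2500.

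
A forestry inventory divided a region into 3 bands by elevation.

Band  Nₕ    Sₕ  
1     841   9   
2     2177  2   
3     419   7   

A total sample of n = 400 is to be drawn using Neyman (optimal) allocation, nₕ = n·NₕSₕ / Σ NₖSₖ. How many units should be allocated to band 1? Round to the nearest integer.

204

Σ NₕSₕ = 841·9 + 2177·2 + 419·7 = 14856.
Share for 1: 7569/14856 = 0.50949.
n_1 = 400 × 0.50949 = 203.796... → 204.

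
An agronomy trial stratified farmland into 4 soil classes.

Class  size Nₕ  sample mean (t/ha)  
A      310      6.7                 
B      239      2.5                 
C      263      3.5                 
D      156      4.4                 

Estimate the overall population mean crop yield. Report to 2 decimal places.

x̄_st = (Σ Nₕx̄ₕ) / (Σ Nₕ) = (310·6.7 + 239·2.5 + 263·3.5 + 156·4.4) / 968
= 4281.4 / 968 = 4.4229... → 4.42.

4.42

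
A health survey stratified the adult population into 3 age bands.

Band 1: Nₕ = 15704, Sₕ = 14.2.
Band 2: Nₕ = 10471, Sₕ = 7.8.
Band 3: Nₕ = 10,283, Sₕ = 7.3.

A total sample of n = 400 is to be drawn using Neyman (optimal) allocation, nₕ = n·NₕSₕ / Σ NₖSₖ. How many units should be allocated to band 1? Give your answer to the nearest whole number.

Σ NₕSₕ = 15704·14.2 + 10471·7.8 + 10283·7.3 = 379736.5.
Share for 1: 222996.8/379736.5 = 0.58724.
n_1 = 400 × 0.58724 = 234.896... → 235.

235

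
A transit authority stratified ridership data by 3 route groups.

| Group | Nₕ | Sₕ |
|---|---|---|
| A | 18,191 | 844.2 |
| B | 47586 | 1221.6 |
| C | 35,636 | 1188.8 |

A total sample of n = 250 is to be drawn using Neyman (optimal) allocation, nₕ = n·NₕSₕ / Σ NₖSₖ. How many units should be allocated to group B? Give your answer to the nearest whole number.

125

Σ NₕSₕ = 18191·844.2 + 47586·1221.6 + 35636·1188.8 = 115851976.6.
Share for B: 58131057.6/115851976.6 = 0.50177.
n_B = 250 × 0.50177 = 125.443... → 125.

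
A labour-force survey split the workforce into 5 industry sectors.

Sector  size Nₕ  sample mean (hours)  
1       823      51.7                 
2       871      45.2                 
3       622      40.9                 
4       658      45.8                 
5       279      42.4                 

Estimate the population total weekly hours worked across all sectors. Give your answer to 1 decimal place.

Population total = Σ Nₕ·x̄ₕ (each stratum's size times its mean).
823·51.7 + 871·45.2 + 622·40.9 + 658·45.8 + 279·42.4 = 42549.1 + 39369.2 + 25439.8 + 30136.4 + 11829.6 = 149324.1.

149324.1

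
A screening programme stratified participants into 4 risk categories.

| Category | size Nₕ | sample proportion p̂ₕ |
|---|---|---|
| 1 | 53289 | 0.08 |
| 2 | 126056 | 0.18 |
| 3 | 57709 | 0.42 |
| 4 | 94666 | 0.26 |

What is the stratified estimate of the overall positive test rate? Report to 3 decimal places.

0.229

N = 53289 + 126056 + 57709 + 94666 = 331720.
Overall proportion = Σ (Nₕ/N)·p̂ₕ.
Σ Nₕp̂ₕ = 4263.12 + 22690.08 + 24237.78 + 24613.16 = 75804.14.
75804.14 / 331720 = 0.22852... → 0.229.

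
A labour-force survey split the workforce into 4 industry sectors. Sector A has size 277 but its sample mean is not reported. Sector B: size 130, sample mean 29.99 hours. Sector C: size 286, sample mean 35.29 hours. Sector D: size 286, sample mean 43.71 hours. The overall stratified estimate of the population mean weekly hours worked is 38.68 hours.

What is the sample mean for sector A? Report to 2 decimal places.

41.07

N = 277 + 130 + 286 + 286 = 979.
Overall total = μ·N = 38.68·979 = 37867.72.
Subtract the known strata: 130·29.99 + 286·35.29 + 286·43.71 = 26492.7.
Remaining total for sector A: 37867.72 − 26492.7 = 11375.02.
Divide by its size: 11375.02 / 277 = 41.0651... → 41.07.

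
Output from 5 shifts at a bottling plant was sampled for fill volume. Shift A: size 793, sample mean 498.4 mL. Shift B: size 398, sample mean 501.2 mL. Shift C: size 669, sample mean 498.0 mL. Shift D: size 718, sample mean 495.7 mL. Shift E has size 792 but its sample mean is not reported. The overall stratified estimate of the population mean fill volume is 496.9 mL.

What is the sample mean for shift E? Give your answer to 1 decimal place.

N = 793 + 398 + 669 + 718 + 792 = 3370.
Overall total = μ·N = 496.9·3370 = 1674553.
Subtract the known strata: 793·498.4 + 398·501.2 + 669·498.0 + 718·495.7 = 1283783.4.
Remaining total for shift E: 1674553 − 1283783.4 = 390769.6.
Divide by its size: 390769.6 / 792 = 493.396... → 493.4.

493.4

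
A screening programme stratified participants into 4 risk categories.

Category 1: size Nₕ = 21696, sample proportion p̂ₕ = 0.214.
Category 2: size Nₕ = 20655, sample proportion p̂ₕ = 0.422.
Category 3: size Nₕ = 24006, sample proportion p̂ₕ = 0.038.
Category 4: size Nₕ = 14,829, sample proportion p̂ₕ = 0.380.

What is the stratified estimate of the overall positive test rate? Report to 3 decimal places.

Wₕ = Nₕ/N with N = 81186: 0.2672, 0.2544, 0.2957, 0.1827.
p̂_st = 0.2672·0.214 + 0.2544·0.422 + 0.2957·0.038 + 0.1827·0.380 ≈ 0.24520... → 0.245.

0.245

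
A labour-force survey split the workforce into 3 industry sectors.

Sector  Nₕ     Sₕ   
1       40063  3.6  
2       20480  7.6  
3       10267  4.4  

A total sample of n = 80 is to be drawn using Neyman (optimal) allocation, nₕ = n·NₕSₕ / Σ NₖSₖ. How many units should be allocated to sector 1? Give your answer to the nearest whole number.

33

1: NₕSₕ = 40063·3.6 = 144226.8
2: NₕSₕ = 20480·7.6 = 155648
3: NₕSₕ = 10267·4.4 = 45174.8
Σ NₕSₕ = 345049.6.
n_1 = 80·144226.8/345049.6 = 33.439... → 33.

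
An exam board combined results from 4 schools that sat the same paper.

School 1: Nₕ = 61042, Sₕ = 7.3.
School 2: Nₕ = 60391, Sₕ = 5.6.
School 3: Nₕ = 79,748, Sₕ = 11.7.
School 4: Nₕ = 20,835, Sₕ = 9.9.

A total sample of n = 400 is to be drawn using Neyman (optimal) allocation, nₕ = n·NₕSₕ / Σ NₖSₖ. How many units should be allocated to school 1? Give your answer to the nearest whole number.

Σ NₕSₕ = 61042·7.3 + 60391·5.6 + 79748·11.7 + 20835·9.9 = 1923114.3.
Share for 1: 445606.6/1923114.3 = 0.23171.
n_1 = 400 × 0.23171 = 92.684... → 93.

93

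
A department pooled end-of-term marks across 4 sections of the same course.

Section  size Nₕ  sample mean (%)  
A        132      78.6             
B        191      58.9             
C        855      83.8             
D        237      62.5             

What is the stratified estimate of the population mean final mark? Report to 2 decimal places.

x̄_st = (Σ Nₕx̄ₕ) / (Σ Nₕ) = (132·78.6 + 191·58.9 + 855·83.8 + 237·62.5) / 1415
= 108086.6 / 1415 = 76.3863... → 76.39.

76.39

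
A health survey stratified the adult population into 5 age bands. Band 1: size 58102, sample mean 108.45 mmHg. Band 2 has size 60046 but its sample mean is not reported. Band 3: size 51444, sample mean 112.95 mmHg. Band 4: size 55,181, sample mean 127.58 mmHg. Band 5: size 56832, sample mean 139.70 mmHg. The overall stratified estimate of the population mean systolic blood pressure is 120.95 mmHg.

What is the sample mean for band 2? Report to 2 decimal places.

Σ Nₕx̄ₕ = N·μ, so 60046·x̄_2 = 281605·120.95 − (58102·108.45 + 51444·112.95 + 55181·127.58 + 56832·139.70).
= 34060124.75 − 27091184.08 = 6968940.67.
x̄_2 = 6968940.67 / 60046 = 116.0600... → 116.06.

116.06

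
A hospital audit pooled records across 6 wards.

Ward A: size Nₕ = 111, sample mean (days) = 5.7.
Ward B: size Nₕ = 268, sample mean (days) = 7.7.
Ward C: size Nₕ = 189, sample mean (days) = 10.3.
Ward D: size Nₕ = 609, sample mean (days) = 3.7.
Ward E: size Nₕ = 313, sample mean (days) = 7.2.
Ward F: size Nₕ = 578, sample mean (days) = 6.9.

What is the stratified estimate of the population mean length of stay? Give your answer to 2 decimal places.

N = 2068; weights Wₕ = Nₕ/N = (0.0537, 0.1296, 0.0914, 0.2945, 0.1514, 0.2795).
x̄_st = Σ Wₕ·x̄ₕ = 0.0537·5.7 + 0.1296·7.7 + 0.0914·10.3 + 0.2945·3.7 + 0.1514·7.2 + 0.2795·6.9 ≈ 6.3530...
→ 6.35.

6.35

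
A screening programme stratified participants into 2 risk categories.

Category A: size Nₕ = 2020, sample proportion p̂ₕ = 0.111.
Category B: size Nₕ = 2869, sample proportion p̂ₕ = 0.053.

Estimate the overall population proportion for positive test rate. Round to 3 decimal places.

0.077

N = 2020 + 2869 = 4889.
Overall proportion = Σ (Nₕ/N)·p̂ₕ.
Σ Nₕp̂ₕ = 224.22 + 152.057 = 376.277.
376.277 / 4889 = 0.07696... → 0.077.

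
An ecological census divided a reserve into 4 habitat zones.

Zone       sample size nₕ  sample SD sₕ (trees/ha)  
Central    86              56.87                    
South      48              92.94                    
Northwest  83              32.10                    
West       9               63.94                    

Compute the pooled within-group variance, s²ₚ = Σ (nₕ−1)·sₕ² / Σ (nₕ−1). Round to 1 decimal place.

3595.0

Degrees of freedom: 85 + 47 + 82 + 8 = 222.
Σ(nₕ−1)sₕ² = 85·3234.1969 + 47·8637.8436 + 82·1030.41 + 8·4088.3236 = 798085.5945.
s²ₚ = 798085.5945 / 222 = 3594.980... → 3595.0.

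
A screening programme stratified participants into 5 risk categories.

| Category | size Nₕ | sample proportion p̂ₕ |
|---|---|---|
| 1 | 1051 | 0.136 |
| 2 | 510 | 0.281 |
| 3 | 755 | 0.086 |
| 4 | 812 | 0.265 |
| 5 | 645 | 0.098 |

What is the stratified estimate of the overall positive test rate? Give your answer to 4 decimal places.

Wₕ = Nₕ/N with N = 3773: 0.2786, 0.1352, 0.2001, 0.2152, 0.1710.
p̂_st = 0.2786·0.136 + 0.1352·0.281 + 0.2001·0.086 + 0.2152·0.265 + 0.1710·0.098 ≈ 0.166861... → 0.1669.

0.1669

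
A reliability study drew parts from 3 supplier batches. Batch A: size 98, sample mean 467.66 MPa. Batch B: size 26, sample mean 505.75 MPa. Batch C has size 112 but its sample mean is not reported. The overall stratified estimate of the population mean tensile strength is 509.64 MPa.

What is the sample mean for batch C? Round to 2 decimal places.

N = 98 + 26 + 112 = 236.
Overall total = μ·N = 509.64·236 = 120275.04.
Subtract the known strata: 98·467.66 + 26·505.75 = 58980.18.
Remaining total for batch C: 120275.04 − 58980.18 = 61294.86.
Divide by its size: 61294.86 / 112 = 547.2755... → 547.28.

547.28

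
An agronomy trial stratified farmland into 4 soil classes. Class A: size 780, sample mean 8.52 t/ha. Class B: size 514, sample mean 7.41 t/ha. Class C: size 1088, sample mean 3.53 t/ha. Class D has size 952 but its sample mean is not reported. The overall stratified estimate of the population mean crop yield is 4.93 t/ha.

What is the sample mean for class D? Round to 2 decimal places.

N = 780 + 514 + 1088 + 952 = 3334.
Overall total = μ·N = 4.93·3334 = 16436.62.
Subtract the known strata: 780·8.52 + 514·7.41 + 1088·3.53 = 14294.98.
Remaining total for class D: 16436.62 − 14294.98 = 2141.64.
Divide by its size: 2141.64 / 952 = 2.2496... → 2.25.

2.25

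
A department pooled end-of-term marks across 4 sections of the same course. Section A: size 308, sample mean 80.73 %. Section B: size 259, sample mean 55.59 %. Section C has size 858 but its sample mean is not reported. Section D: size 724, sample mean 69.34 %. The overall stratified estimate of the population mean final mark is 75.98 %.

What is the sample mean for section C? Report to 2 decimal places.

86.03

N = 308 + 259 + 858 + 724 = 2149.
Overall total = μ·N = 75.98·2149 = 163281.02.
Subtract the known strata: 308·80.73 + 259·55.59 + 724·69.34 = 89464.81.
Remaining total for section C: 163281.02 − 89464.81 = 73816.21.
Divide by its size: 73816.21 / 858 = 86.0329... → 86.03.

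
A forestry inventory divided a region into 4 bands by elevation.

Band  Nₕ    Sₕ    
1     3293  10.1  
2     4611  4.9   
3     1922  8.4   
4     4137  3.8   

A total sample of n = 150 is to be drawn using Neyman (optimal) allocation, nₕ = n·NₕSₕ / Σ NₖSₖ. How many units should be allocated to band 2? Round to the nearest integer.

1: NₕSₕ = 3293·10.1 = 33259.3
2: NₕSₕ = 4611·4.9 = 22593.9
3: NₕSₕ = 1922·8.4 = 16144.8
4: NₕSₕ = 4137·3.8 = 15720.6
Σ NₕSₕ = 87718.6.
n_2 = 150·22593.9/87718.6 = 38.636... → 39.

39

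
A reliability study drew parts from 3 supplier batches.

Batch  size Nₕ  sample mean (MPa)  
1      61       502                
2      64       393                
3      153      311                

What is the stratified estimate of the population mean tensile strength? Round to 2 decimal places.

N = 278; weights Wₕ = Nₕ/N = (0.2194, 0.2302, 0.5504).
x̄_st = Σ Wₕ·x̄ₕ = 0.2194·502 + 0.2302·393 + 0.5504·311 ≈ 371.7878...
→ 371.79.

371.79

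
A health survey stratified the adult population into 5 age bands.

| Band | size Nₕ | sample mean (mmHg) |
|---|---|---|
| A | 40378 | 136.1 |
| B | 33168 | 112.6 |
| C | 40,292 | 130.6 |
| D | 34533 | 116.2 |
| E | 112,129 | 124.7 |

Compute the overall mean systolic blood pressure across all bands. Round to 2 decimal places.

N = 40378 + 33168 + 40292 + 34533 + 112129 = 260500.
Overall mean = Σ (Nₕ/N)·x̄ₕ — weight by population share, not a simple average.
Σ Nₕx̄ₕ = 40378·136.1 + 33168·112.6 + 40292·130.6 + 34533·116.2 + 112129·124.7 = 5495445.8 + 3734716.8 + 5262135.2 + 4012734.6 + 13982486.3 = 32487518.7.
Divide by N: 32487518.7 / 260500 = 124.7122... → 124.71.

124.71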